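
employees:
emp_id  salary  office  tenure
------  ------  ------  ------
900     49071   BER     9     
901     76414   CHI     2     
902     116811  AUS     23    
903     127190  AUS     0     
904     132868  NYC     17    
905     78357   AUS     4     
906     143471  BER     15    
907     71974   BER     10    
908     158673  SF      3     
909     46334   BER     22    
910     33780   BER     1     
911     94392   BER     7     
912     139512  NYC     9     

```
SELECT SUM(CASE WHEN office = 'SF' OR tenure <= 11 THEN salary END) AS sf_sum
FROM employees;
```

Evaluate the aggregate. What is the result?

829363

emp_id=900: ✓ → 49071
emp_id=901: ✓ → 76414
emp_id=902: ✗
emp_id=903: ✓ → 127190
emp_id=904: ✗
emp_id=905: ✓ → 78357
emp_id=906: ✗
emp_id=907: ✓ → 71974
emp_id=908: ✓ → 158673
emp_id=909: ✗
emp_id=910: ✓ → 33780
emp_id=911: ✓ → 94392
emp_id=912: ✓ → 139512
sf_sum = 49071 + 76414 + 127190 + 78357 + 71974 + 158673 + 33780 + 94392 + 139512 = 829363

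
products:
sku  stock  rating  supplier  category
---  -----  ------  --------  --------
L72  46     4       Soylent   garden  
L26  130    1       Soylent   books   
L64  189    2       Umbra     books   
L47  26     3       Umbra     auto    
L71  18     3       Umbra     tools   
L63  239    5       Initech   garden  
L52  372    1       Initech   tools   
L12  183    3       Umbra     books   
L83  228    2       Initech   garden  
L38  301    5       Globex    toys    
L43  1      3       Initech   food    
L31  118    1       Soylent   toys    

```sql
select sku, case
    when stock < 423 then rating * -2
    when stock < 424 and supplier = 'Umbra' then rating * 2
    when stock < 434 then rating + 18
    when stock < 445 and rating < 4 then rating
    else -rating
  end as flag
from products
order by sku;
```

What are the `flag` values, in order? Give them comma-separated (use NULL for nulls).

sku=L12: stock < 423 → -6
sku=L26: stock < 423 → -2
sku=L31: stock < 423 → -2
sku=L38: stock < 423 → -10
sku=L43: stock < 423 → -6
sku=L47: stock < 423 → -6
sku=L52: stock < 423 → -2
sku=L63: stock < 423 → -10
sku=L64: stock < 423 → -4
sku=L71: stock < 423 → -6
sku=L72: stock < 423 → -8
sku=L83: stock < 423 → -4

-6, -2, -2, -10, -6, -6, -2, -10, -4, -6, -8, -4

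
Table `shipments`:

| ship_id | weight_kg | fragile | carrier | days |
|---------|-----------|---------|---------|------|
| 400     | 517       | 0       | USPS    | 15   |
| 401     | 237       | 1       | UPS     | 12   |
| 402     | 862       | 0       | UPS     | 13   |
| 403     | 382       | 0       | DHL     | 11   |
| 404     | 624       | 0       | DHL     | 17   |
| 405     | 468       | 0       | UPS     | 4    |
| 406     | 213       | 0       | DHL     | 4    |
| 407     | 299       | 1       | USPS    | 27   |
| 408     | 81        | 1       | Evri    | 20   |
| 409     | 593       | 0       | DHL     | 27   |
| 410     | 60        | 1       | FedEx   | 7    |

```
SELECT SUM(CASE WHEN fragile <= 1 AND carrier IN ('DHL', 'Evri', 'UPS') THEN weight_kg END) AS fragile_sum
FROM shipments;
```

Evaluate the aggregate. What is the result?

ship_id=400: ✗
ship_id=401: ✓ → 237
ship_id=402: ✓ → 862
ship_id=403: ✓ → 382
ship_id=404: ✓ → 624
ship_id=405: ✓ → 468
ship_id=406: ✓ → 213
ship_id=407: ✗
ship_id=408: ✓ → 81
ship_id=409: ✓ → 593
ship_id=410: ✗
fragile_sum = 237 + 862 + 382 + 624 + 468 + 213 + 81 + 593 = 3460

3460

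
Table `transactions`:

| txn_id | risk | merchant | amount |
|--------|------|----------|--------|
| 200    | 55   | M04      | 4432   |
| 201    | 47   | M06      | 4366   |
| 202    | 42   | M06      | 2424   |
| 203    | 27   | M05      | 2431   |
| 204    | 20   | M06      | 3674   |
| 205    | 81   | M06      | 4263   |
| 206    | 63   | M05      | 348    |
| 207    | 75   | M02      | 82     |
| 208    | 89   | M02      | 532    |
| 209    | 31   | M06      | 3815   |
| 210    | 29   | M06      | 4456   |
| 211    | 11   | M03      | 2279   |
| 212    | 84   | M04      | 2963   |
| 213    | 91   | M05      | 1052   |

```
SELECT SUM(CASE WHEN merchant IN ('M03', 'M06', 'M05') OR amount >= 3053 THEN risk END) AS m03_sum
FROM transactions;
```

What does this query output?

txn_id=200: ✓ → 55
txn_id=201: ✓ → 47
txn_id=202: ✓ → 42
txn_id=203: ✓ → 27
txn_id=204: ✓ → 20
txn_id=205: ✓ → 81
txn_id=206: ✓ → 63
txn_id=207: ✗
txn_id=208: ✗
txn_id=209: ✓ → 31
txn_id=210: ✓ → 29
txn_id=211: ✓ → 11
txn_id=212: ✗
txn_id=213: ✓ → 91
m03_sum = 55 + 47 + 42 + 27 + 20 + 81 + 63 + 31 + 29 + 11 + 91 = 497

497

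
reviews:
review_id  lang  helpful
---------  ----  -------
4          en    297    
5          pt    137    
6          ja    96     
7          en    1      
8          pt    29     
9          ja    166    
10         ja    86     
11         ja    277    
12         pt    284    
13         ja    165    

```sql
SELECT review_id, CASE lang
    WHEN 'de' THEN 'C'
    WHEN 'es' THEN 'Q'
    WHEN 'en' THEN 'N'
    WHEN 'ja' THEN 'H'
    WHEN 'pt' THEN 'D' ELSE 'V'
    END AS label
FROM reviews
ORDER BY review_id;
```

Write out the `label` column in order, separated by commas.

review_id=4: lang='en' → N
review_id=5: lang='pt' → D
review_id=6: lang='ja' → H
review_id=7: lang='en' → N
review_id=8: lang='pt' → D
review_id=9: lang='ja' → H
review_id=10: lang='ja' → H
review_id=11: lang='ja' → H
review_id=12: lang='pt' → D
review_id=13: lang='ja' → H

N, D, H, N, D, H, H, H, D, H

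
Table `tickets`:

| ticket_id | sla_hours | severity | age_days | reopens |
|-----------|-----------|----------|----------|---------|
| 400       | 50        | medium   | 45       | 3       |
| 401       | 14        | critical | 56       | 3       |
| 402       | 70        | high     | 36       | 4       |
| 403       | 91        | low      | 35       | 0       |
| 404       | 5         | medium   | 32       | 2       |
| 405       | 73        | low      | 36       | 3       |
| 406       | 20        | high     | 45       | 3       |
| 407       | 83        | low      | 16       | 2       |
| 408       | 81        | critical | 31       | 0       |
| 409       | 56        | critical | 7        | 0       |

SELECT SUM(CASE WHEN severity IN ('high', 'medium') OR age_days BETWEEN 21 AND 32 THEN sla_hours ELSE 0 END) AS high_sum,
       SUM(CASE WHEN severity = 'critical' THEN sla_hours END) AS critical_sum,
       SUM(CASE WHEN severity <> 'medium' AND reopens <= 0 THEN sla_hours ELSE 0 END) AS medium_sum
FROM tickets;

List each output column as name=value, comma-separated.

high_sum=226, critical_sum=151, medium_sum=228

[high_sum: severity IN ('high', 'medium') OR age_days BETWEEN 21 AND 32]
ticket_id=400: ✓ → 50
ticket_id=401: ✗
ticket_id=402: ✓ → 70
ticket_id=403: ✗
ticket_id=404: ✓ → 5
ticket_id=405: ✗
ticket_id=406: ✓ → 20
ticket_id=407: ✗
ticket_id=408: ✓ → 81
ticket_id=409: ✗
high_sum = 50 + 70 + 5 + 20 + 81 = 226
—
[critical_sum: severity = 'critical']
ticket_id=400: ✗
ticket_id=401: ✓ → 14
ticket_id=402: ✗
ticket_id=403: ✗
ticket_id=404: ✗
ticket_id=405: ✗
ticket_id=406: ✗
ticket_id=407: ✗
ticket_id=408: ✓ → 81
ticket_id=409: ✓ → 56
critical_sum = 14 + 81 + 56 = 151
—
[medium_sum: severity <> 'medium' AND reopens <= 0]
ticket_id=400: ✗
ticket_id=401: ✗
ticket_id=402: ✗
ticket_id=403: ✓ → 91
ticket_id=404: ✗
ticket_id=405: ✗
ticket_id=406: ✗
ticket_id=407: ✗
ticket_id=408: ✓ → 81
ticket_id=409: ✓ → 56
medium_sum = 91 + 81 + 56 = 228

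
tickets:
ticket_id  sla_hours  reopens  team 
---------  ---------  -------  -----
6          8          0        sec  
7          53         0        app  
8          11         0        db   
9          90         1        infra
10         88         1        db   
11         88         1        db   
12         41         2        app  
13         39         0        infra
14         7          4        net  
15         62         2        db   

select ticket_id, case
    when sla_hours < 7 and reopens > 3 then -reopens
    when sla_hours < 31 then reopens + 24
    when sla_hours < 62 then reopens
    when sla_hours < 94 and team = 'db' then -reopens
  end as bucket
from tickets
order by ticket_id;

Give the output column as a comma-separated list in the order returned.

ticket_id=6: sla_hours < 31 → 24
ticket_id=7: sla_hours < 62 → 0
ticket_id=8: sla_hours < 31 → 24
ticket_id=9: (no match → NULL) → NULL
ticket_id=10: sla_hours < 94 and team = 'db' → -1
ticket_id=11: sla_hours < 94 and team = 'db' → -1
ticket_id=12: sla_hours < 62 → 2
ticket_id=13: sla_hours < 62 → 0
ticket_id=14: sla_hours < 31 → 28
ticket_id=15: sla_hours < 94 and team = 'db' → -2

24, 0, 24, NULL, -1, -1, 2, 0, 28, -2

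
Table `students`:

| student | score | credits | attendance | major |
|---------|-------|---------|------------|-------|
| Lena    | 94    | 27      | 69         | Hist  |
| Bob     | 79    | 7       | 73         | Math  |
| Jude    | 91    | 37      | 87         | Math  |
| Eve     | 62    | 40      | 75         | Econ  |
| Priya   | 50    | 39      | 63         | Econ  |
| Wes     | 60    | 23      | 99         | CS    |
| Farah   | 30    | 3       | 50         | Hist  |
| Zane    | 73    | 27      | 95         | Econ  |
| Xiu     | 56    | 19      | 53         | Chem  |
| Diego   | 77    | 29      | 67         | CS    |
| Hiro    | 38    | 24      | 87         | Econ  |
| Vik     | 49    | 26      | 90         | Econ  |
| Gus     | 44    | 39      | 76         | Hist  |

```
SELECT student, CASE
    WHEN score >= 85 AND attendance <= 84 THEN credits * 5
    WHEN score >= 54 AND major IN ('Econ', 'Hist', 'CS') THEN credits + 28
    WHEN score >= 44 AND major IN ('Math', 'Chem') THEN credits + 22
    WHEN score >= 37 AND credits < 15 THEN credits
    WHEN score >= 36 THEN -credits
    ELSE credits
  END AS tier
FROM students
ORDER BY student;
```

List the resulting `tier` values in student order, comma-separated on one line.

student=Bob: score >= 44 AND major IN ('Math', 'Chem') → 29
student=Diego: score >= 54 AND major IN ('Econ', 'Hist', 'CS') → 57
student=Eve: score >= 54 AND major IN ('Econ', 'Hist', 'CS') → 68
student=Farah: ELSE → 3
student=Gus: score >= 36 → -39
student=Hiro: score >= 36 → -24
student=Jude: score >= 44 AND major IN ('Math', 'Chem') → 59
student=Lena: score >= 85 AND attendance <= 84 → 135
student=Priya: score >= 36 → -39
student=Vik: score >= 36 → -26
student=Wes: score >= 54 AND major IN ('Econ', 'Hist', 'CS') → 51
student=Xiu: score >= 44 AND major IN ('Math', 'Chem') → 41
student=Zane: score >= 54 AND major IN ('Econ', 'Hist', 'CS') → 55

29, 57, 68, 3, -39, -24, 59, 135, -39, -26, 51, 41, 55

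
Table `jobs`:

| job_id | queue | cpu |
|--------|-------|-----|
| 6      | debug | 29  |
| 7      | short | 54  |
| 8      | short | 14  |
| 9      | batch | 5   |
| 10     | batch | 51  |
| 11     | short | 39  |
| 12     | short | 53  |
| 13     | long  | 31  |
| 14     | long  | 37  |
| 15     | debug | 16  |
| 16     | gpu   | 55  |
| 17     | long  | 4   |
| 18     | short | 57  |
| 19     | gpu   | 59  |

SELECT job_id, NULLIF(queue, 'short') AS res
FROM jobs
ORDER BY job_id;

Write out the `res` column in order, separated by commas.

job_id=6: queue=debug vs short: differ → debug
job_id=7: queue=short vs short: equal → NULL
job_id=8: queue=short vs short: equal → NULL
job_id=9: queue=batch vs short: differ → batch
job_id=10: queue=batch vs short: differ → batch
job_id=11: queue=short vs short: equal → NULL
job_id=12: queue=short vs short: equal → NULL
job_id=13: queue=long vs short: differ → long
job_id=14: queue=long vs short: differ → long
job_id=15: queue=debug vs short: differ → debug
job_id=16: queue=gpu vs short: differ → gpu
job_id=17: queue=long vs short: differ → long
job_id=18: queue=short vs short: equal → NULL
job_id=19: queue=gpu vs short: differ → gpu

debug, NULL, NULL, batch, batch, NULL, NULL, long, long, debug, gpu, long, NULL, gpu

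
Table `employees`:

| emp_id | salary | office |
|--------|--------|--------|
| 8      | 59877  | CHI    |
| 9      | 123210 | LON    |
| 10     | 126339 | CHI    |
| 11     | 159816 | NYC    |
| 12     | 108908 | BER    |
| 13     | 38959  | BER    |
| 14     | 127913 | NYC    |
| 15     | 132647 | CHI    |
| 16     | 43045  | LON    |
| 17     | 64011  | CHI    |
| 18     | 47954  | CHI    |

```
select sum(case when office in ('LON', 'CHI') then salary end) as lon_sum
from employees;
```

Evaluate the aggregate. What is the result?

emp_id=8: ✓ → 59877
emp_id=9: ✓ → 123210
emp_id=10: ✓ → 126339
emp_id=11: ✗
emp_id=12: ✗
emp_id=13: ✗
emp_id=14: ✗
emp_id=15: ✓ → 132647
emp_id=16: ✓ → 43045
emp_id=17: ✓ → 64011
emp_id=18: ✓ → 47954
lon_sum = 59877 + 123210 + 126339 + 132647 + 43045 + 64011 + 47954 = 597083

597083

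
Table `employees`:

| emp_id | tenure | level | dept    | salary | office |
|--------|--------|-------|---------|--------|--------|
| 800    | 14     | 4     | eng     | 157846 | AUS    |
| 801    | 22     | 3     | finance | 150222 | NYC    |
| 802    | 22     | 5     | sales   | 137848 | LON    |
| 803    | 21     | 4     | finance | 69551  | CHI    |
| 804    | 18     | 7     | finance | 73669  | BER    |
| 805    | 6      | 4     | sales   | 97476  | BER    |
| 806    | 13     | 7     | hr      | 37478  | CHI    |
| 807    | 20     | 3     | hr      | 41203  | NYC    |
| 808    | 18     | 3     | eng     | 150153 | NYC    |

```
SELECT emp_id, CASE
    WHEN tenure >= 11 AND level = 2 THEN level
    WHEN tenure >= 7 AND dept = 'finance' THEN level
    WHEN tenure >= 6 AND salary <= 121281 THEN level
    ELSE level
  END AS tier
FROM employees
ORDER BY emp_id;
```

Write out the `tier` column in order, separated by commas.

emp_id=800: ELSE → 4
emp_id=801: tenure >= 7 AND dept = 'finance' → 3
emp_id=802: ELSE → 5
emp_id=803: tenure >= 7 AND dept = 'finance' → 4
emp_id=804: tenure >= 7 AND dept = 'finance' → 7
emp_id=805: tenure >= 6 AND salary <= 121281 → 4
emp_id=806: tenure >= 6 AND salary <= 121281 → 7
emp_id=807: tenure >= 6 AND salary <= 121281 → 3
emp_id=808: ELSE → 3

4, 3, 5, 4, 7, 4, 7, 3, 3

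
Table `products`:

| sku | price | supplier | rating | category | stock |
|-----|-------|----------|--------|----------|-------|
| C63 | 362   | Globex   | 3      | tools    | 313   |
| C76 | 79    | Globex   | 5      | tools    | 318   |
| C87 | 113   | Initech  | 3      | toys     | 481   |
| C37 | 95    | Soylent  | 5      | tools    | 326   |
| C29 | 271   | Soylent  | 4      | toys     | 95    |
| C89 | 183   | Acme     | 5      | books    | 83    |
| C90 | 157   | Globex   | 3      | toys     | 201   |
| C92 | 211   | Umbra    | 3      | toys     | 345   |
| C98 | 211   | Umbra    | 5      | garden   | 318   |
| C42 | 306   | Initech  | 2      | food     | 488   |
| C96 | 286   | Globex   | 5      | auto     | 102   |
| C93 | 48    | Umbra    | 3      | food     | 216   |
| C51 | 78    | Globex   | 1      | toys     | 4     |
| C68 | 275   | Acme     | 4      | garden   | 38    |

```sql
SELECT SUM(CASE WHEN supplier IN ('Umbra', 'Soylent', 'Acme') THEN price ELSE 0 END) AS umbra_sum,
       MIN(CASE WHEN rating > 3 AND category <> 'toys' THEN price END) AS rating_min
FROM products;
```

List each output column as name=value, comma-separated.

umbra_sum=1294, rating_min=79

[umbra_sum: supplier IN ('Umbra', 'Soylent', 'Acme')]
sku=C63: ✗
sku=C76: ✗
sku=C87: ✗
sku=C37: ✓ → 95
sku=C29: ✓ → 271
sku=C89: ✓ → 183
sku=C90: ✗
sku=C92: ✓ → 211
sku=C98: ✓ → 211
sku=C42: ✗
sku=C96: ✗
sku=C93: ✓ → 48
sku=C51: ✗
sku=C68: ✓ → 275
umbra_sum = 95 + 271 + 183 + 211 + 211 + 48 + 275 = 1294
—
[rating_min: rating > 3 AND category <> 'toys']
sku=C63: ✗
sku=C76: ✓ → 79
sku=C87: ✗
sku=C37: ✓ → 95
sku=C29: ✗
sku=C89: ✓ → 183
sku=C90: ✗
sku=C92: ✗
sku=C98: ✓ → 211
sku=C42: ✗
sku=C96: ✓ → 286
sku=C93: ✗
sku=C51: ✗
sku=C68: ✓ → 275
rating_min = MIN(79, 95, 183, 211, 286, 275) = 79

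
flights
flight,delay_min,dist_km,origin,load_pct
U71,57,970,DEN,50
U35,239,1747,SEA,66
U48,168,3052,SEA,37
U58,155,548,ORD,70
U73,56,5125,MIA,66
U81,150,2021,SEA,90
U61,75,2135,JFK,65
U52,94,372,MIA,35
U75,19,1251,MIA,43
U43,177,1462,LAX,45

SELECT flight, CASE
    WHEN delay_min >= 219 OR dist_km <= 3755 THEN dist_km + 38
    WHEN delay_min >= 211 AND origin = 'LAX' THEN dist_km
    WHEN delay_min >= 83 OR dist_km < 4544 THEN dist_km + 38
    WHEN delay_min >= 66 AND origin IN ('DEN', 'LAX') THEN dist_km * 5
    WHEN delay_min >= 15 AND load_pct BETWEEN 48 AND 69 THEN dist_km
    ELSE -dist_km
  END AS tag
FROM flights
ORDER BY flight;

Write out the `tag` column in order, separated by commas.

1785, 1500, 3090, 410, 586, 2173, 1008, 5125, 1289, 2059

flight=U35: delay_min >= 219 OR dist_km <= 3755 → 1785
flight=U43: delay_min >= 219 OR dist_km <= 3755 → 1500
flight=U48: delay_min >= 219 OR dist_km <= 3755 → 3090
flight=U52: delay_min >= 219 OR dist_km <= 3755 → 410
flight=U58: delay_min >= 219 OR dist_km <= 3755 → 586
flight=U61: delay_min >= 219 OR dist_km <= 3755 → 2173
flight=U71: delay_min >= 219 OR dist_km <= 3755 → 1008
flight=U73: delay_min >= 15 AND load_pct BETWEEN 48 AND 69 → 5125
flight=U75: delay_min >= 219 OR dist_km <= 3755 → 1289
flight=U81: delay_min >= 219 OR dist_km <= 3755 → 2059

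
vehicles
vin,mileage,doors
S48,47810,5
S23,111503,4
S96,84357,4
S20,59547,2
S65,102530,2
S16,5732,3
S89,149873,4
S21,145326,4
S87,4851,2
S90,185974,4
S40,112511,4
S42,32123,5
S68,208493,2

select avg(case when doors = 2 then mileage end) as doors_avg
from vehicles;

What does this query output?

vin=S48: ✗
vin=S23: ✗
vin=S96: ✗
vin=S20: ✓ → 59547
vin=S65: ✓ → 102530
vin=S16: ✗
vin=S89: ✗
vin=S21: ✗
vin=S87: ✓ → 4851
vin=S90: ✗
vin=S40: ✗
vin=S42: ✗
vin=S68: ✓ → 208493
doors_avg = (59547 + 102530 + 4851 + 208493) / 4 = 93855.25

93855.25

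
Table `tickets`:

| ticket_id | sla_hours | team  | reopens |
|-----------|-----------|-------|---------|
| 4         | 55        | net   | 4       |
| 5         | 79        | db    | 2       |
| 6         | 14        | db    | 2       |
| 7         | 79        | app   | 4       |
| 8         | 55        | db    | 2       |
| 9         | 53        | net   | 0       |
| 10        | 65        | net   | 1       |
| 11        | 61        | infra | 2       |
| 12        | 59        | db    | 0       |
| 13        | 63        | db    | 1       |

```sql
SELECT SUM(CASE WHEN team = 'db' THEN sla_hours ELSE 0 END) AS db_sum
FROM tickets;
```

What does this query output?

270

ticket_id=4: ✗
ticket_id=5: ✓ → 79
ticket_id=6: ✓ → 14
ticket_id=7: ✗
ticket_id=8: ✓ → 55
ticket_id=9: ✗
ticket_id=10: ✗
ticket_id=11: ✗
ticket_id=12: ✓ → 59
ticket_id=13: ✓ → 63
db_sum = 79 + 14 + 55 + 59 + 63 = 270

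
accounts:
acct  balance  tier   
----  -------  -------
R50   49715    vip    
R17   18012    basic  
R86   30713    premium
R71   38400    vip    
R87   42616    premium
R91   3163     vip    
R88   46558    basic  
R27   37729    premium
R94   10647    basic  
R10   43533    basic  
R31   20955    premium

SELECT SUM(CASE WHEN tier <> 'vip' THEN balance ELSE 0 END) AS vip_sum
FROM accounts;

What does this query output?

250763

acct=R50: ✗
acct=R17: ✓ → 18012
acct=R86: ✓ → 30713
acct=R71: ✗
acct=R87: ✓ → 42616
acct=R91: ✗
acct=R88: ✓ → 46558
acct=R27: ✓ → 37729
acct=R94: ✓ → 10647
acct=R10: ✓ → 43533
acct=R31: ✓ → 20955
vip_sum = 18012 + 30713 + 42616 + 46558 + 37729 + 10647 + 43533 + 20955 = 250763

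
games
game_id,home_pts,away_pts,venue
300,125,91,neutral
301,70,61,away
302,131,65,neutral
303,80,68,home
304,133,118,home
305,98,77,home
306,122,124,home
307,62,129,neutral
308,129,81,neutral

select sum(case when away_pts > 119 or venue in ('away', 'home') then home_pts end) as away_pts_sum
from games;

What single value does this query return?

565

game_id=300: ✗
game_id=301: ✓ → 70
game_id=302: ✗
game_id=303: ✓ → 80
game_id=304: ✓ → 133
game_id=305: ✓ → 98
game_id=306: ✓ → 122
game_id=307: ✓ → 62
game_id=308: ✗
away_pts_sum = 70 + 80 + 133 + 98 + 122 + 62 = 565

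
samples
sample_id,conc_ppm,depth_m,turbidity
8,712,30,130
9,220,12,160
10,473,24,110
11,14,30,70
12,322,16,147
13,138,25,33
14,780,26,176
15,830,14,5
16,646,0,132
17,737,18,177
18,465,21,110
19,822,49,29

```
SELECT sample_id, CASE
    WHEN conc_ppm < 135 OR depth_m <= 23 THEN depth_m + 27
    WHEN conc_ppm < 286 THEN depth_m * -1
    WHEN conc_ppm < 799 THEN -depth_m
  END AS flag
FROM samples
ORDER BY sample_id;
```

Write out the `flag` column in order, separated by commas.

sample_id=8: conc_ppm < 799 → -30
sample_id=9: conc_ppm < 135 OR depth_m <= 23 → 39
sample_id=10: conc_ppm < 799 → -24
sample_id=11: conc_ppm < 135 OR depth_m <= 23 → 57
sample_id=12: conc_ppm < 135 OR depth_m <= 23 → 43
sample_id=13: conc_ppm < 286 → -25
sample_id=14: conc_ppm < 799 → -26
sample_id=15: conc_ppm < 135 OR depth_m <= 23 → 41
sample_id=16: conc_ppm < 135 OR depth_m <= 23 → 27
sample_id=17: conc_ppm < 135 OR depth_m <= 23 → 45
sample_id=18: conc_ppm < 135 OR depth_m <= 23 → 48
sample_id=19: (no match → NULL) → NULL

-30, 39, -24, 57, 43, -25, -26, 41, 27, 45, 48, NULL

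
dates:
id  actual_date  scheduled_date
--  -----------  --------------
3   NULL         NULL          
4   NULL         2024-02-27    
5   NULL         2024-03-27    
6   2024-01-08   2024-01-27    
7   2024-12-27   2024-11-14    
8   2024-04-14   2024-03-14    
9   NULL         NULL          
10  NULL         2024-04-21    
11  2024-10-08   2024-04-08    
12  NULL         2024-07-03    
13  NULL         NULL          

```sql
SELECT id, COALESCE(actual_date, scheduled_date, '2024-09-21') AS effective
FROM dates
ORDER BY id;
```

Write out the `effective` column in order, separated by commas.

2024-09-21, 2024-02-27, 2024-03-27, 2024-01-08, 2024-12-27, 2024-04-14, 2024-09-21, 2024-04-21, 2024-10-08, 2024-07-03, 2024-09-21

id=3: actual_date=NULL, scheduled_date=NULL, → literal 2024-09-21 → 2024-09-21
id=4: actual_date=NULL, scheduled_date=2024-02-27 → 2024-02-27
id=5: actual_date=NULL, scheduled_date=2024-03-27 → 2024-03-27
id=6: actual_date=2024-01-08 → 2024-01-08
id=7: actual_date=2024-12-27 → 2024-12-27
id=8: actual_date=2024-04-14 → 2024-04-14
id=9: actual_date=NULL, scheduled_date=NULL, → literal 2024-09-21 → 2024-09-21
id=10: actual_date=NULL, scheduled_date=2024-04-21 → 2024-04-21
id=11: actual_date=2024-10-08 → 2024-10-08
id=12: actual_date=NULL, scheduled_date=2024-07-03 → 2024-07-03
id=13: actual_date=NULL, scheduled_date=NULL, → literal 2024-09-21 → 2024-09-21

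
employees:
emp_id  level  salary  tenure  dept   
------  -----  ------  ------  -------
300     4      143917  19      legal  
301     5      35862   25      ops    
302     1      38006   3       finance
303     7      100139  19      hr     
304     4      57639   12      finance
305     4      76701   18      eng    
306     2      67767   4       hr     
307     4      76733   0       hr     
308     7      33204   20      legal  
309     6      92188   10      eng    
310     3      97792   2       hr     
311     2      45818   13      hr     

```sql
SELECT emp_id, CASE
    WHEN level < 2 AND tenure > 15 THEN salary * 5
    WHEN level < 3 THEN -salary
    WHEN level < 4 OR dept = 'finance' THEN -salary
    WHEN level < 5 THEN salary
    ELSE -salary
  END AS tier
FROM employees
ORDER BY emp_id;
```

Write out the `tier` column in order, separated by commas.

143917, -35862, -38006, -100139, -57639, 76701, -67767, 76733, -33204, -92188, -97792, -45818

emp_id=300: level < 5 → 143917
emp_id=301: ELSE → -35862
emp_id=302: level < 3 → -38006
emp_id=303: ELSE → -100139
emp_id=304: level < 4 OR dept = 'finance' → -57639
emp_id=305: level < 5 → 76701
emp_id=306: level < 3 → -67767
emp_id=307: level < 5 → 76733
emp_id=308: ELSE → -33204
emp_id=309: ELSE → -92188
emp_id=310: level < 4 OR dept = 'finance' → -97792
emp_id=311: level < 3 → -45818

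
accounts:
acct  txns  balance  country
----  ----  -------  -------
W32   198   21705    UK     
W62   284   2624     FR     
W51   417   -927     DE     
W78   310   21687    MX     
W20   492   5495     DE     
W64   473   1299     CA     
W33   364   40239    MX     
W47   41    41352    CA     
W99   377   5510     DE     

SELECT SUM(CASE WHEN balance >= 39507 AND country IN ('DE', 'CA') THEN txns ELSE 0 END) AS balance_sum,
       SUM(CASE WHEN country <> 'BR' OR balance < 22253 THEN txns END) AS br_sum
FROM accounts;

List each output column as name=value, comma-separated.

[balance_sum: balance >= 39507 AND country IN ('DE', 'CA')]
acct=W32: ✗
acct=W62: ✗
acct=W51: ✗
acct=W78: ✗
acct=W20: ✗
acct=W64: ✗
acct=W33: ✗
acct=W47: ✓ → 41
acct=W99: ✗
balance_sum = 41
—
[br_sum: country <> 'BR' OR balance < 22253]
acct=W32: ✓ → 198
acct=W62: ✓ → 284
acct=W51: ✓ → 417
acct=W78: ✓ → 310
acct=W20: ✓ → 492
acct=W64: ✓ → 473
acct=W33: ✓ → 364
acct=W47: ✓ → 41
acct=W99: ✓ → 377
br_sum = 198 + 284 + 417 + 310 + 492 + 473 + 364 + 41 + 377 = 2956

balance_sum=41, br_sum=2956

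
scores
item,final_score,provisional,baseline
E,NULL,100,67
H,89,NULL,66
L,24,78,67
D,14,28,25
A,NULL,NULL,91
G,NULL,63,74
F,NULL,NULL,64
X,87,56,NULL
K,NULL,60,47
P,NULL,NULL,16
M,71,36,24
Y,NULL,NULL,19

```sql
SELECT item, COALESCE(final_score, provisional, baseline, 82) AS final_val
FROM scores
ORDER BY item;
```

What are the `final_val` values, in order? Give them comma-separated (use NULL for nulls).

91, 14, 100, 64, 63, 89, 60, 24, 71, 16, 87, 19

item=A: final_score=NULL, provisional=NULL, baseline=91 → 91
item=D: final_score=14 → 14
item=E: final_score=NULL, provisional=100 → 100
item=F: final_score=NULL, provisional=NULL, baseline=64 → 64
item=G: final_score=NULL, provisional=63 → 63
item=H: final_score=89 → 89
item=K: final_score=NULL, provisional=60 → 60
item=L: final_score=24 → 24
item=M: final_score=71 → 71
item=P: final_score=NULL, provisional=NULL, baseline=16 → 16
item=X: final_score=87 → 87
item=Y: final_score=NULL, provisional=NULL, baseline=19 → 19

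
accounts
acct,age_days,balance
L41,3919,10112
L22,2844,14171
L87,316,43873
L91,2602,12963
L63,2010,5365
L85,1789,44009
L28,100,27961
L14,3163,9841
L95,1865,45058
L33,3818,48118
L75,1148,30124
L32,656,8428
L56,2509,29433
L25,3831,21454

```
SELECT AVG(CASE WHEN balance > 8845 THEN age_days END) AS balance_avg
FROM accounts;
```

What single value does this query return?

2325.3333333333

acct=L41: ✓ → 3919
acct=L22: ✓ → 2844
acct=L87: ✓ → 316
acct=L91: ✓ → 2602
acct=L63: ✗
acct=L85: ✓ → 1789
acct=L28: ✓ → 100
acct=L14: ✓ → 3163
acct=L95: ✓ → 1865
acct=L33: ✓ → 3818
acct=L75: ✓ → 1148
acct=L32: ✗
acct=L56: ✓ → 2509
acct=L25: ✓ → 3831
balance_avg = (3919 + 2844 + 316 + 2602 + 1789 + 100 + 3163 + 1865 + 3818 + 1148 + 2509 + 3831) / 12 = 2325.3333333333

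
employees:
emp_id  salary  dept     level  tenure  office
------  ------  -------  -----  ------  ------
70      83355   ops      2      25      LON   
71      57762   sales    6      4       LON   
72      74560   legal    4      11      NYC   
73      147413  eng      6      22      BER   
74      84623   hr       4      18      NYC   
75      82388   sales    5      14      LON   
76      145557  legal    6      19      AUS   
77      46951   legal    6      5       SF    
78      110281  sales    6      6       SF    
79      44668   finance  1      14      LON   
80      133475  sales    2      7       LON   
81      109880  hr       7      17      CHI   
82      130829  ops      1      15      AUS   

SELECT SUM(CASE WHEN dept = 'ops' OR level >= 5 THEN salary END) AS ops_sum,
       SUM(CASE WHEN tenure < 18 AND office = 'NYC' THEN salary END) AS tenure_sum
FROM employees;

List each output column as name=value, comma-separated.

ops_sum=914416, tenure_sum=74560

[ops_sum: dept = 'ops' OR level >= 5]
emp_id=70: ✓ → 83355
emp_id=71: ✓ → 57762
emp_id=72: ✗
emp_id=73: ✓ → 147413
emp_id=74: ✗
emp_id=75: ✓ → 82388
emp_id=76: ✓ → 145557
emp_id=77: ✓ → 46951
emp_id=78: ✓ → 110281
emp_id=79: ✗
emp_id=80: ✗
emp_id=81: ✓ → 109880
emp_id=82: ✓ → 130829
ops_sum = 83355 + 57762 + 147413 + 82388 + 145557 + 46951 + 110281 + 109880 + 130829 = 914416
—
[tenure_sum: tenure < 18 AND office = 'NYC']
emp_id=70: ✗
emp_id=71: ✗
emp_id=72: ✓ → 74560
emp_id=73: ✗
emp_id=74: ✗
emp_id=75: ✗
emp_id=76: ✗
emp_id=77: ✗
emp_id=78: ✗
emp_id=79: ✗
emp_id=80: ✗
emp_id=81: ✗
emp_id=82: ✗
tenure_sum = 74560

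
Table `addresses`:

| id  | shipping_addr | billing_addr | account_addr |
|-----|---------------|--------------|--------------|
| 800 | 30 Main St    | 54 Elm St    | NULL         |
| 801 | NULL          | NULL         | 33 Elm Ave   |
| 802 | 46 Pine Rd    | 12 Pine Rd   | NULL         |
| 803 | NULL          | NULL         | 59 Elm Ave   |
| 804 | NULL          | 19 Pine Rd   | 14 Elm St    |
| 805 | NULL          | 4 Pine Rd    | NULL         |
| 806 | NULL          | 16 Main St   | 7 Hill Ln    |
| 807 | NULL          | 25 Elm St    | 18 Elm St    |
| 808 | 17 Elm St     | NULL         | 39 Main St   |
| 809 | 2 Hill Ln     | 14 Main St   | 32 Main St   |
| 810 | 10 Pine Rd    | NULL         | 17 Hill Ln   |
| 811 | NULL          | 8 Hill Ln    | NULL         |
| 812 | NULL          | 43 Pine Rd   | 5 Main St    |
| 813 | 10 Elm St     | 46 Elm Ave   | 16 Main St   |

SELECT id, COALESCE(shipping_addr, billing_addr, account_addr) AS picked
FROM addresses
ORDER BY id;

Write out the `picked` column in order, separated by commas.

id=800: shipping_addr=30 Main St → 30 Main St
id=801: shipping_addr=NULL, billing_addr=NULL, account_addr=33 Elm Ave → 33 Elm Ave
id=802: shipping_addr=46 Pine Rd → 46 Pine Rd
id=803: shipping_addr=NULL, billing_addr=NULL, account_addr=59 Elm Ave → 59 Elm Ave
id=804: shipping_addr=NULL, billing_addr=19 Pine Rd → 19 Pine Rd
id=805: shipping_addr=NULL, billing_addr=4 Pine Rd → 4 Pine Rd
id=806: shipping_addr=NULL, billing_addr=16 Main St → 16 Main St
id=807: shipping_addr=NULL, billing_addr=25 Elm St → 25 Elm St
id=808: shipping_addr=17 Elm St → 17 Elm St
id=809: shipping_addr=2 Hill Ln → 2 Hill Ln
id=810: shipping_addr=10 Pine Rd → 10 Pine Rd
id=811: shipping_addr=NULL, billing_addr=8 Hill Ln → 8 Hill Ln
id=812: shipping_addr=NULL, billing_addr=43 Pine Rd → 43 Pine Rd
id=813: shipping_addr=10 Elm St → 10 Elm St

30 Main St, 33 Elm Ave, 46 Pine Rd, 59 Elm Ave, 19 Pine Rd, 4 Pine Rd, 16 Main St, 25 Elm St, 17 Elm St, 2 Hill Ln, 10 Pine Rd, 8 Hill Ln, 43 Pine Rd, 10 Elm St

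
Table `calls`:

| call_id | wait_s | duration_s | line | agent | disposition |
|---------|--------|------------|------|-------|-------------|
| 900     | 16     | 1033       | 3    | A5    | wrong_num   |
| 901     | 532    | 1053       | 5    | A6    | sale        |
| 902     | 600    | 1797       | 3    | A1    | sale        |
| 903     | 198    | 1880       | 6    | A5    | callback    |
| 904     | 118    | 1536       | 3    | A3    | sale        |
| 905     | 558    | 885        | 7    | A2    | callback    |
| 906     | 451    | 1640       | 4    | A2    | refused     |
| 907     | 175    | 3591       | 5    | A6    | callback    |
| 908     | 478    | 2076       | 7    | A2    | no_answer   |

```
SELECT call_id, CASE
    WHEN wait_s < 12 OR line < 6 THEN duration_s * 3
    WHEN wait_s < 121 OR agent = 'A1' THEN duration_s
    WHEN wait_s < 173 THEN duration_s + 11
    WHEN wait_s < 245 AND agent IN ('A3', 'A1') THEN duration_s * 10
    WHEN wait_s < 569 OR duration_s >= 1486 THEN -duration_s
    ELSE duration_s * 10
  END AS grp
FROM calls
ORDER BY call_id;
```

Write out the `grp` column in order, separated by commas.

call_id=900: wait_s < 12 OR line < 6 → 3099
call_id=901: wait_s < 12 OR line < 6 → 3159
call_id=902: wait_s < 12 OR line < 6 → 5391
call_id=903: wait_s < 569 OR duration_s >= 1486 → -1880
call_id=904: wait_s < 12 OR line < 6 → 4608
call_id=905: wait_s < 569 OR duration_s >= 1486 → -885
call_id=906: wait_s < 12 OR line < 6 → 4920
call_id=907: wait_s < 12 OR line < 6 → 10773
call_id=908: wait_s < 569 OR duration_s >= 1486 → -2076

3099, 3159, 5391, -1880, 4608, -885, 4920, 10773, -2076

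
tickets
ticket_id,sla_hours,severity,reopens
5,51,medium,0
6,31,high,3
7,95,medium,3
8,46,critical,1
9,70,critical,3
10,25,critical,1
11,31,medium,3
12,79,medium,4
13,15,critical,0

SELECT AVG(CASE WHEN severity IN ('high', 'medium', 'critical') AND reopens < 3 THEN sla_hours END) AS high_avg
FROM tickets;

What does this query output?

ticket_id=5: ✓ → 51
ticket_id=6: ✗
ticket_id=7: ✗
ticket_id=8: ✓ → 46
ticket_id=9: ✗
ticket_id=10: ✓ → 25
ticket_id=11: ✗
ticket_id=12: ✗
ticket_id=13: ✓ → 15
high_avg = (51 + 46 + 25 + 15) / 4 = 34.25

34.25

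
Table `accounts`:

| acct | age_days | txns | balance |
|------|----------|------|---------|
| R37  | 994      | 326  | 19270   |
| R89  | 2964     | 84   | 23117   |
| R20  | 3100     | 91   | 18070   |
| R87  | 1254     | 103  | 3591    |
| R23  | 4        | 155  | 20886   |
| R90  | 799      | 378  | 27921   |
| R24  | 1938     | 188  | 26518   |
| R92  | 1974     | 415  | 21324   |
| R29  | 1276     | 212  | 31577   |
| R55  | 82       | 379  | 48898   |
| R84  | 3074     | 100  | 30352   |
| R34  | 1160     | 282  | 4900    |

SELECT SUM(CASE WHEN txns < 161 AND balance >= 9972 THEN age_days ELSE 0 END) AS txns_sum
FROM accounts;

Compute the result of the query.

acct=R37: ✗
acct=R89: ✓ → 2964
acct=R20: ✓ → 3100
acct=R87: ✗
acct=R23: ✓ → 4
acct=R90: ✗
acct=R24: ✗
acct=R92: ✗
acct=R29: ✗
acct=R55: ✗
acct=R84: ✓ → 3074
acct=R34: ✗
txns_sum = 2964 + 3100 + 4 + 3074 = 9142

9142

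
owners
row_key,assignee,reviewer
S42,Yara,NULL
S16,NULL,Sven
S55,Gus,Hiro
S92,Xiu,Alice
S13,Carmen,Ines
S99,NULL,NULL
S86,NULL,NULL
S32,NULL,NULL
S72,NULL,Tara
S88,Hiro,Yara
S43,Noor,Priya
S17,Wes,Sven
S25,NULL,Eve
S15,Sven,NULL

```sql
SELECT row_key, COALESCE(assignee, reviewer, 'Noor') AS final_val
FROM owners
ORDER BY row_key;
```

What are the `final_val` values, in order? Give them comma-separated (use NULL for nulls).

Carmen, Sven, Sven, Wes, Eve, Noor, Yara, Noor, Gus, Tara, Noor, Hiro, Xiu, Noor

row_key=S13: assignee=Carmen → Carmen
row_key=S15: assignee=Sven → Sven
row_key=S16: assignee=NULL, reviewer=Sven → Sven
row_key=S17: assignee=Wes → Wes
row_key=S25: assignee=NULL, reviewer=Eve → Eve
row_key=S32: assignee=NULL, reviewer=NULL, → literal Noor → Noor
row_key=S42: assignee=Yara → Yara
row_key=S43: assignee=Noor → Noor
row_key=S55: assignee=Gus → Gus
row_key=S72: assignee=NULL, reviewer=Tara → Tara
row_key=S86: assignee=NULL, reviewer=NULL, → literal Noor → Noor
row_key=S88: assignee=Hiro → Hiro
row_key=S92: assignee=Xiu → Xiu
row_key=S99: assignee=NULL, reviewer=NULL, → literal Noor → Noor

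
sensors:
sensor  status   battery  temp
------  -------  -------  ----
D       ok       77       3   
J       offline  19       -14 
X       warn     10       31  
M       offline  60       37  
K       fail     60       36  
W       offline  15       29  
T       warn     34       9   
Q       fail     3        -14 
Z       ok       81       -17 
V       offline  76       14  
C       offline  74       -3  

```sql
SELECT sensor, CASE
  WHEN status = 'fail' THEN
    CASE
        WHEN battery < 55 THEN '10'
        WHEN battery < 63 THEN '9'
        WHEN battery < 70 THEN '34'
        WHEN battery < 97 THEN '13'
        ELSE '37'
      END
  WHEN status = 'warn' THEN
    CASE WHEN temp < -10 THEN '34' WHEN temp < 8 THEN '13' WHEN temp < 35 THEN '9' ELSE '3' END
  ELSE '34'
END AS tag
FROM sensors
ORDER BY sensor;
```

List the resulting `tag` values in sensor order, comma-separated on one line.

sensor=C: status='offline' → outer ELSE → 34
sensor=D: status='ok' → outer ELSE → 34
sensor=J: status='offline' → outer ELSE → 34
sensor=K: status='fail' → inner[battery < 63] → 9
sensor=M: status='offline' → outer ELSE → 34
sensor=Q: status='fail' → inner[battery < 55] → 10
sensor=T: status='warn' → inner[temp < 35] → 9
sensor=V: status='offline' → outer ELSE → 34
sensor=W: status='offline' → outer ELSE → 34
sensor=X: status='warn' → inner[temp < 35] → 9
sensor=Z: status='ok' → outer ELSE → 34

34, 34, 34, 9, 34, 10, 9, 34, 34, 9, 34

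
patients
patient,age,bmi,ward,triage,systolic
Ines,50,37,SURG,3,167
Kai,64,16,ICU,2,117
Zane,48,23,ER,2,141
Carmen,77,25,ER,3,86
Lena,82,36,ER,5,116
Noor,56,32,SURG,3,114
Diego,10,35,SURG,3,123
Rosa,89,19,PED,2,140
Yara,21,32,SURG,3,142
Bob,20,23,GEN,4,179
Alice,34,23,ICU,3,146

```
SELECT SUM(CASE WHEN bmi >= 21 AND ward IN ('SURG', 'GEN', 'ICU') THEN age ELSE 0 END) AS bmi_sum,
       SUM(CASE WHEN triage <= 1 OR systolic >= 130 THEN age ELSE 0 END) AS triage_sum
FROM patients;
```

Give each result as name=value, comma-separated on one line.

bmi_sum=191, triage_sum=262

[bmi_sum: bmi >= 21 AND ward IN ('SURG', 'GEN', 'ICU')]
patient=Ines: ✓ → 50
patient=Kai: ✗
patient=Zane: ✗
patient=Carmen: ✗
patient=Lena: ✗
patient=Noor: ✓ → 56
patient=Diego: ✓ → 10
patient=Rosa: ✗
patient=Yara: ✓ → 21
patient=Bob: ✓ → 20
patient=Alice: ✓ → 34
bmi_sum = 50 + 56 + 10 + 21 + 20 + 34 = 191
—
[triage_sum: triage <= 1 OR systolic >= 130]
patient=Ines: ✓ → 50
patient=Kai: ✗
patient=Zane: ✓ → 48
patient=Carmen: ✗
patient=Lena: ✗
patient=Noor: ✗
patient=Diego: ✗
patient=Rosa: ✓ → 89
patient=Yara: ✓ → 21
patient=Bob: ✓ → 20
patient=Alice: ✓ → 34
triage_sum = 50 + 48 + 89 + 21 + 20 + 34 = 262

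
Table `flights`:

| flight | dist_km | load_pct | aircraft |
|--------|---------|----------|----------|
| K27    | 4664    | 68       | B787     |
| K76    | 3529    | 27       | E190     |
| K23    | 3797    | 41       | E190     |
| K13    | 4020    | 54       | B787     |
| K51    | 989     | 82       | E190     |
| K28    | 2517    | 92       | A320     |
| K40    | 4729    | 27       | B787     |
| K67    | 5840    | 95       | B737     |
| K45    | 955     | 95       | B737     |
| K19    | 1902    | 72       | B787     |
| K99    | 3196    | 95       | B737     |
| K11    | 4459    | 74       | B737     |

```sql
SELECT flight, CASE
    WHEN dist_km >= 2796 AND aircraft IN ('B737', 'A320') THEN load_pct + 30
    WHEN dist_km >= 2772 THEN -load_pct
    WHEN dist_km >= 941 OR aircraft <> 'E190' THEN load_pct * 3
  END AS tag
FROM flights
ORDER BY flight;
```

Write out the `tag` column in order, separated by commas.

flight=K11: dist_km >= 2796 AND aircraft IN ('B737', 'A320') → 104
flight=K13: dist_km >= 2772 → -54
flight=K19: dist_km >= 941 OR aircraft <> 'E190' → 216
flight=K23: dist_km >= 2772 → -41
flight=K27: dist_km >= 2772 → -68
flight=K28: dist_km >= 941 OR aircraft <> 'E190' → 276
flight=K40: dist_km >= 2772 → -27
flight=K45: dist_km >= 941 OR aircraft <> 'E190' → 285
flight=K51: dist_km >= 941 OR aircraft <> 'E190' → 246
flight=K67: dist_km >= 2796 AND aircraft IN ('B737', 'A320') → 125
flight=K76: dist_km >= 2772 → -27
flight=K99: dist_km >= 2796 AND aircraft IN ('B737', 'A320') → 125

104, -54, 216, -41, -68, 276, -27, 285, 246, 125, -27, 125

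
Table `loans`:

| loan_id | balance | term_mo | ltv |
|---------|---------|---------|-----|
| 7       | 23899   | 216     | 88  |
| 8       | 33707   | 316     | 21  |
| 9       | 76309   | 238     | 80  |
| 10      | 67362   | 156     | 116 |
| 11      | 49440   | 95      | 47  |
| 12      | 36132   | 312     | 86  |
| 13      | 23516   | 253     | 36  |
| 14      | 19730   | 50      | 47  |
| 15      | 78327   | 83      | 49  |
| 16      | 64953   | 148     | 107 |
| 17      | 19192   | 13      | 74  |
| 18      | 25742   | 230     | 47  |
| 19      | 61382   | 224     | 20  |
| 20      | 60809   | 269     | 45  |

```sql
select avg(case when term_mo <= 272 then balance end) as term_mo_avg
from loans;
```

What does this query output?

47555.0833333333

loan_id=7: ✓ → 23899
loan_id=8: ✗
loan_id=9: ✓ → 76309
loan_id=10: ✓ → 67362
loan_id=11: ✓ → 49440
loan_id=12: ✗
loan_id=13: ✓ → 23516
loan_id=14: ✓ → 19730
loan_id=15: ✓ → 78327
loan_id=16: ✓ → 64953
loan_id=17: ✓ → 19192
loan_id=18: ✓ → 25742
loan_id=19: ✓ → 61382
loan_id=20: ✓ → 60809
term_mo_avg = (23899 + 76309 + 67362 + 49440 + 23516 + 19730 + 78327 + 64953 + 19192 + 25742 + 61382 + 60809) / 12 = 47555.0833333333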